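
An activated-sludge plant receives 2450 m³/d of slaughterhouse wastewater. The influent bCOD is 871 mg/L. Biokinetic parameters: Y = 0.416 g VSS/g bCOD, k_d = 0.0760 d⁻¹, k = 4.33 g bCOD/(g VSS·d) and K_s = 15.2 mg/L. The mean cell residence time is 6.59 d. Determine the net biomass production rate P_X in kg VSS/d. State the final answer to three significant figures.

P_X ≈ 590 kg VSS/d

From the Monod/SRT balance for a CMAS, S = K_s·(1+k_d θ_c)/[θ_c·(Y k − k_d) − 1] = 15.2 × (1 + 0.0760 × 6.59) / [6.59 × (0.416 × 4.33 − 0.0760) − 1] = 22.81 / 10.37 = 2.200 mg/L.
Correct the yield for decay: Y_obs = Y/(1 + k_d θ_c) = 0.416 / (1 + 0.0760 × 6.59) = 0.416 / 1.501 = 0.2772.
Substrate removed = Q·(S₀ − S) = 2450 m³/d × (871 − 2.20) g/m³ = 2.13×10^6 g/d = 2129 kg/d.
Biomass produced: P_X = Y_obs·Q·ΔS = 0.2772 × 2129 ≈ 590.0 kg VSS/d.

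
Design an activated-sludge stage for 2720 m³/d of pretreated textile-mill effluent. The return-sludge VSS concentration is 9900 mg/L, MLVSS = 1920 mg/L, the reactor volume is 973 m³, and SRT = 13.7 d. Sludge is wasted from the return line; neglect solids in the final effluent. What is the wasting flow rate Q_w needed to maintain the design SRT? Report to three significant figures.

Q_w ≈ 13.8 m³/d

Q_w = (V·X)/(θ_c X_r) = 973.0 × 1920 / (13.7 × 9900) = 13.77 m³/d.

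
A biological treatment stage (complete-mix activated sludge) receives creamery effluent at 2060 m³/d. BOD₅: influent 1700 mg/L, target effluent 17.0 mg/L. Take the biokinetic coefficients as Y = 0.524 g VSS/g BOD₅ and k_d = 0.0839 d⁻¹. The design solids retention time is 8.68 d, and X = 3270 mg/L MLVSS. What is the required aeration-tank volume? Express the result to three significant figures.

Rearranging the biomass balance for a CMAS with decay, V = Y·Q·ΔS·θ_c / [X·(1+k_d θ_c)] = 0.524 × 2060 × (1700 − 17.0) × 8.68 / [3270 × (1 + 0.0839 × 8.68)] = 1.58×10^7 / 5651 = 2790 m³.

V ≈ 2790 m³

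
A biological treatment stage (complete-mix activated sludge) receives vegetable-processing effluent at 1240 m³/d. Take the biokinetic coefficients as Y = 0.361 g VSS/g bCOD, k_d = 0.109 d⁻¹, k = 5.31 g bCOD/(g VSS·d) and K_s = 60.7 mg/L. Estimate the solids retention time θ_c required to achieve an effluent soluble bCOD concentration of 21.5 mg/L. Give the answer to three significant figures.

θ_c ≈ 2.55 d

At the target effluent, Y k S/(K_s+S) = 0.361×5.31×21.5/82.20 = 0.5014 d⁻¹.
θ_c = 1/(μ − k_d) = 1/(0.5014 − 0.109) = 1/0.3924 = 2.549 d.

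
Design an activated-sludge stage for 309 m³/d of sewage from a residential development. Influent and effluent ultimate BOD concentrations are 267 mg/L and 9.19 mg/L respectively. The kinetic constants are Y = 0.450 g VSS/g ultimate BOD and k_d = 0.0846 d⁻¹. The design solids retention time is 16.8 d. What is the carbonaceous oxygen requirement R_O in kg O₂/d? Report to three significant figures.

Observed yield with endogenous decay: Y_obs = Y / (1 + k_d·θ_c) = 0.450 / (1 + 0.0846 × 16.8) = 0.450 / 2.421 = 0.1859 g VSS/g ultimate BOD.
Substrate removed = Q·(S₀ − S) = 309 m³/d × (267 − 9.19) g/m³ = 7.97×10^4 g/d = 79.66 kg/d.
Net sludge production P_X = 0.1859 × 79.66 = 14.81 kg VSS/d.
R_O = Q·(S₀ − S) − 1.42·P_X = 79.66 − 1.42 × 14.81 = 58.64 kg O₂/d.

R_O ≈ 58.6 kg O₂/d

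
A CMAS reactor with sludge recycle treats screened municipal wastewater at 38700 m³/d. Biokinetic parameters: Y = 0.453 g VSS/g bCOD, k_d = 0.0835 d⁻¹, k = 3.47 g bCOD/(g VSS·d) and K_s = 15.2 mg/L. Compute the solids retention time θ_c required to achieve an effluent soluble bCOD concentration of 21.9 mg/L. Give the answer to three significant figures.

θ_c ≈ 1.18 d

From 1/θ_c = Y·k·S/(K_s + S) − k_d: Y·k·S/(K_s+S) = 0.453 × 3.47 × 21.9 / (15.2 + 21.9) = 0.9279 d⁻¹.
θ_c = 1/(μ − k_d) = 1/(0.9279 − 0.0835) = 1/0.8444 = 1.184 d.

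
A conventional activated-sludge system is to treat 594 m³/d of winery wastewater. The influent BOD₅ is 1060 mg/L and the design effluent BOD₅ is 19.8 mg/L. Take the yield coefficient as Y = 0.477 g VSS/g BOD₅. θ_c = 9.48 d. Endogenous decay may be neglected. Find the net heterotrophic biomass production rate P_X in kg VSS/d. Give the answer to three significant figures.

With endogenous decay neglected, the observed yield equals the true yield: Y_obs = Y = 0.477 g VSS/g BOD₅.
Q·(S₀ − S) = 594 × (1060 − 19.8) × 10⁻³ = 617.9 kg/d removed.
So the net sludge growth is P_X = 0.4770 × 617.9 = 294.7 kg VSS/d.

P_X ≈ 295 kg VSS/d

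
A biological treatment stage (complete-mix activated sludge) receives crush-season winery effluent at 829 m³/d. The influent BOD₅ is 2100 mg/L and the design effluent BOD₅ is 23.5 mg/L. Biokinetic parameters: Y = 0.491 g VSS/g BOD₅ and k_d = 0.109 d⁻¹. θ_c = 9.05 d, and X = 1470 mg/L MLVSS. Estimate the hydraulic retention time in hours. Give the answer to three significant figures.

τ ≈ 75.8 h

From the SRT design equation V = Y Q (S₀−S) θ_c / [X (1 + k_d θ_c)] = 0.491 × 829 × (2100 − 23.5) × 9.05 / [1470 × (1 + 0.109 × 9.05)] = 7.65×10^6 / 2920 = 2620 m³.
Hydraulic retention time τ = V/Q = 2620 / 829 = 3.160 d = 75.84 h.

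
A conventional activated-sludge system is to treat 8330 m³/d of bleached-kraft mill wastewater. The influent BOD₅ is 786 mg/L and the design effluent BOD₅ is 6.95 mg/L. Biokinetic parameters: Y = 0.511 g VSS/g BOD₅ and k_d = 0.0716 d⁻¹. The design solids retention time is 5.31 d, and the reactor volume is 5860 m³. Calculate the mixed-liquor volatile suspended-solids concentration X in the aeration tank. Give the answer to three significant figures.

From V·X·(1 + k_d·θ_c) = Y·Q·(S₀ − S)·θ_c: X = 0.511 × 8330 × (786 − 6.95) × 5.31 / [5860 × (1 + 0.0716 × 5.31)] = 2177 mg/L.

X ≈ 2180 mg/L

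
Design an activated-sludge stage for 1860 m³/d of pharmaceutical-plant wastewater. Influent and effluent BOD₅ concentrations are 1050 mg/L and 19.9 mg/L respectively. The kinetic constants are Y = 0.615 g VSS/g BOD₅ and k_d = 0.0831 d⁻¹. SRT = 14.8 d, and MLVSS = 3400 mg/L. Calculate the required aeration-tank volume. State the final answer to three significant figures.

Rearranging the biomass balance for a CMAS with decay, V = Y·Q·ΔS·θ_c / [X·(1+k_d θ_c)] = 0.615 × 1860 × (1050 − 19.9) × 14.8 / [3400 × (1 + 0.0831 × 14.8)] = 1.74×10^7 / 7582 = 2300 m³.

V ≈ 2300 m³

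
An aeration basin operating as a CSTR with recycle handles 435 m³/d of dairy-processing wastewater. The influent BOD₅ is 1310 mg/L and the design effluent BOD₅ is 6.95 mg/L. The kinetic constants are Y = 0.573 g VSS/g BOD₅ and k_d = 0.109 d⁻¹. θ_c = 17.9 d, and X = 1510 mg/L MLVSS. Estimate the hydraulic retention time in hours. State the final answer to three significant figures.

τ ≈ 72.0 h

Steady-state biomass mass balance: V·X·(1 + k_d·θ_c) = Y·Q·(S₀ − S)·θ_c, so V = 0.573 × 435 × (1310 − 6.95) × 17.9 / [1510 × (1 + 0.109 × 17.9)] = 5.81×10^6 / 4456 = 1305 m³.
τ = V/Q = 1305/435 = 2.999 d, or 71.98 h.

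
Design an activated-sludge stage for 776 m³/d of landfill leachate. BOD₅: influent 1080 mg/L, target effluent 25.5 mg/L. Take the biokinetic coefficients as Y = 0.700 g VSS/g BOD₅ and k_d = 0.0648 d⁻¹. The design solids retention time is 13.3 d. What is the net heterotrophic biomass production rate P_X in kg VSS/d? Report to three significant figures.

P_X ≈ 308 kg VSS/d

Observed yield with endogenous decay: Y_obs = Y / (1 + k_d·θ_c) = 0.700 / (1 + 0.0648 × 13.3) = 0.700 / 1.862 = 0.3760 g VSS/g BOD₅.
Mass of BOD₅ removed per day: Q(S₀ − S) = 776 × 1054 g/m³ = 818.3 kg/d.
Biomass produced: P_X = Y_obs·Q·ΔS = 0.3760 × 818.3 ≈ 307.7 kg VSS/d.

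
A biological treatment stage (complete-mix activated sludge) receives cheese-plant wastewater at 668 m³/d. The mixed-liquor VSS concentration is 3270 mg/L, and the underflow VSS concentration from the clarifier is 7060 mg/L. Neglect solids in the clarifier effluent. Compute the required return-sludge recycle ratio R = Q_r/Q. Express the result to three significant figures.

Mass balance around the secondary clarifier (neglecting effluent solids): R = X / (X_r − X) = 3270 / (7060 − 3270) = 0.8628.

R ≈ 0.863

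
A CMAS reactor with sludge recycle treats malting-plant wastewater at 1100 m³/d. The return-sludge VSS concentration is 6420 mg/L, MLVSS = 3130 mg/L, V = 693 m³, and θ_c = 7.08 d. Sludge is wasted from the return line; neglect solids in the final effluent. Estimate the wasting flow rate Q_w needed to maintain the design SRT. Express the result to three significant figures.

Wasting from the return line (neglecting effluent solids): Q_w = V·X / (θ_c·X_r) = 693.0 × 3130 / (7.08 × 6420) = 47.72 m³/d.

Q_w ≈ 47.7 m³/d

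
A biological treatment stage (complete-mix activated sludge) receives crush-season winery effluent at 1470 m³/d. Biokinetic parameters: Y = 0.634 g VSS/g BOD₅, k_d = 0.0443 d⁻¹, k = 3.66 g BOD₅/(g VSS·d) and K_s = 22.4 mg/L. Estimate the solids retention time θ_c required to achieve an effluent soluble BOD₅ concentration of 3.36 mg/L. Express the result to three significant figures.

At the target effluent, Y k S/(K_s+S) = 0.634×3.66×3.36/25.76 = 0.3027 d⁻¹.
Then 1/θ_c = μ − k_d = 0.3027 − 0.0443 = 0.2584 d⁻¹, giving θ_c = 3.870 d.

θ_c ≈ 3.87 d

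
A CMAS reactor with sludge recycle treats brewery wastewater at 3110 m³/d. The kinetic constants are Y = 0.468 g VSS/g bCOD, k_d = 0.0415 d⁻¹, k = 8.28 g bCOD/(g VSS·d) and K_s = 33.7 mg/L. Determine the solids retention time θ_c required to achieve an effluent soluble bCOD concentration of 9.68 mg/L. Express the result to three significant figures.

θ_c ≈ 1.21 d

At the target effluent, Y k S/(K_s+S) = 0.468×8.28×9.68/43.38 = 0.8647 d⁻¹.
θ_c = 1/(μ − k_d) = 1/(0.8647 − 0.0415) = 1/0.8232 = 1.215 d.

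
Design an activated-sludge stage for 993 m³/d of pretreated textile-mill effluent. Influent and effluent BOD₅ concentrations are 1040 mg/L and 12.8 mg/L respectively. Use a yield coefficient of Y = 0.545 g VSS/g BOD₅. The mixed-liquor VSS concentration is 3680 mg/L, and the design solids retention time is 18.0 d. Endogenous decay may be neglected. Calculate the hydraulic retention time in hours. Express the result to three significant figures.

τ ≈ 65.7 h

Biomass mass balance (decay neglected): V·X = Y·Q·(S₀ − S)·θ_c, so V = 0.545 × 993 × (1040 − 12.8) × 18.0 / 3680 = 2719 m³.
τ = V/Q = 2719/993 = 2.738 d, or 65.72 h.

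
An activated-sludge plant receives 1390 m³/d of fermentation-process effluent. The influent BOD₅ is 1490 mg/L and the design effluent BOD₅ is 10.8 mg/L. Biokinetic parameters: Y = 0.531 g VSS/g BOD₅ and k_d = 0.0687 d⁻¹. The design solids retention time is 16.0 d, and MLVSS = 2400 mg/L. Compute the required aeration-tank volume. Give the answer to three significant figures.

Rearranging the biomass balance for a CMAS with decay, V = Y·Q·ΔS·θ_c / [X·(1+k_d θ_c)] = 0.531 × 1390 × (1490 − 10.8) × 16.0 / [2400 × (1 + 0.0687 × 16.0)] = 1.75×10^7 / 5038 = 3467 m³.

V ≈ 3470 m³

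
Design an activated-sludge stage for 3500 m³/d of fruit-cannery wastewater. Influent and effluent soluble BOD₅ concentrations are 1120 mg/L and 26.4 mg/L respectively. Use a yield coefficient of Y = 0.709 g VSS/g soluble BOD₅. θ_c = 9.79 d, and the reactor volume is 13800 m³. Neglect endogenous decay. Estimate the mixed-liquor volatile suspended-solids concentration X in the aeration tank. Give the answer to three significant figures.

X ≈ 1930 mg/L

X = Y·Q·ΔS·θ_c / V = 0.709 × 3500 × (1120 − 26.4) × 9.79 / 13800 = 1925 mg/L.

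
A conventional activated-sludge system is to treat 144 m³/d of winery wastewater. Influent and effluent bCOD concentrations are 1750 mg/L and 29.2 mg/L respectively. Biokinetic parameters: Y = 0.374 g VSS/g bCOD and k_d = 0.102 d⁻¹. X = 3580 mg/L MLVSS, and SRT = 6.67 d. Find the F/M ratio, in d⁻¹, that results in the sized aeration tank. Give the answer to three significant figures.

F/M ≈ 0.685 d⁻¹

Steady-state biomass mass balance: V·X·(1 + k_d·θ_c) = Y·Q·(S₀ − S)·θ_c, so V = 0.374 × 144 × (1750 − 29.2) × 6.67 / [3580 × (1 + 0.102 × 6.67)] = 6.18×10^5 / 6016 = 102.8 m³.
F/M = Q·S₀ / (V·X) = 144 × 1750 / (102.8 × 3580) = 0.6850 g bCOD·(g VSS·d)⁻¹.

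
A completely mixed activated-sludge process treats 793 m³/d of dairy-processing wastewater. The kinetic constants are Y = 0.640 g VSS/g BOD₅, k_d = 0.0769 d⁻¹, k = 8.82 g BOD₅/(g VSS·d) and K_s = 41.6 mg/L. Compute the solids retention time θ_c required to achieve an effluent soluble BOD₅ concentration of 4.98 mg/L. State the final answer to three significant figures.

At the target effluent, Y k S/(K_s+S) = 0.640×8.82×4.98/46.58 = 0.6035 d⁻¹.
Then 1/θ_c = μ − k_d = 0.6035 − 0.0769 = 0.5266 d⁻¹, giving θ_c = 1.899 d.

θ_c ≈ 1.90 d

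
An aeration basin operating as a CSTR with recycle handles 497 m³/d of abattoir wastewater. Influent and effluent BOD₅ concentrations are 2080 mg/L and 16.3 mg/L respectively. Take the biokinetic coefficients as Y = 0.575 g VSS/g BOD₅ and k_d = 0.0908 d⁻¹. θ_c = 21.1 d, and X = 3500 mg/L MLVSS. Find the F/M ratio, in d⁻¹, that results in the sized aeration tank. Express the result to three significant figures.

F/M ≈ 0.242 d⁻¹

From the SRT design equation V = Y Q (S₀−S) θ_c / [X (1 + k_d θ_c)] = 0.575 × 497 × (2080 − 16.3) × 21.1 / [3500 × (1 + 0.0908 × 21.1)] = 1.24×10^7 / 10206 = 1219 m³.
F/M = Q·S₀ / (V·X) = 497 × 2080 / (1219 × 3500) = 0.2422 g BOD₅·(g VSS·d)⁻¹.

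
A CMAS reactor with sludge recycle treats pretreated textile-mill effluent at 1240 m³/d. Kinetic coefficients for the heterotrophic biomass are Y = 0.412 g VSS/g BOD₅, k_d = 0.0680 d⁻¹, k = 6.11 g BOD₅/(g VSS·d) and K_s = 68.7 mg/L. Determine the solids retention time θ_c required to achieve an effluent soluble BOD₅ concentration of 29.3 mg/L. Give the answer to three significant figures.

θ_c ≈ 1.46 d

At the target effluent, Y k S/(K_s+S) = 0.412×6.11×29.3/98.00 = 0.7526 d⁻¹.
Then 1/θ_c = μ − k_d = 0.7526 − 0.0680 = 0.6846 d⁻¹, giving θ_c = 1.461 d.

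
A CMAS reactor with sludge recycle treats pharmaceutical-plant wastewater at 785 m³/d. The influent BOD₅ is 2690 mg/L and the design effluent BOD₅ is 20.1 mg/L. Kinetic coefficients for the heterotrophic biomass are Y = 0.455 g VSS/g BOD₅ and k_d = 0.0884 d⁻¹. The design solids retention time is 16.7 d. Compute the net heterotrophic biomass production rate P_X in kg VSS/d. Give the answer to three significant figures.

Y_obs = Y / (1 + k_d θ_c) = 0.455 / (1 + 0.0884 × 16.7) = 0.455 / 2.476 = 0.1837.
Q·(S₀ − S) = 785 × (2690 − 20.1) × 10⁻³ = 2096 kg/d removed.
P_X = Y_obs · Q(S₀ − S) = 0.1837 × 2096 = 385.1 kg VSS/d.

P_X ≈ 385 kg VSS/d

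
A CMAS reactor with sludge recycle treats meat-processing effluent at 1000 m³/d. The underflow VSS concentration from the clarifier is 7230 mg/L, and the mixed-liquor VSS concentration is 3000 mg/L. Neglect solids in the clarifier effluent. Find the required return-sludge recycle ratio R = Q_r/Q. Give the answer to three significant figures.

R ≈ 0.709

Solids balance on the clarifier gives (1+R)X = R·X_r, so R = X/(X_r − X) = 3000 / (7230 − 3000) = 0.7092.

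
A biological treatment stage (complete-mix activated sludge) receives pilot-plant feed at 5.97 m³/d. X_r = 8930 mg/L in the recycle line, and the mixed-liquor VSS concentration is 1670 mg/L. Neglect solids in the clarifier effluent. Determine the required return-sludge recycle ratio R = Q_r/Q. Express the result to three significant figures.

Solids balance on the clarifier gives (1+R)X = R·X_r, so R = X/(X_r − X) = 1670 / (8930 − 1670) = 0.2300.

R ≈ 0.230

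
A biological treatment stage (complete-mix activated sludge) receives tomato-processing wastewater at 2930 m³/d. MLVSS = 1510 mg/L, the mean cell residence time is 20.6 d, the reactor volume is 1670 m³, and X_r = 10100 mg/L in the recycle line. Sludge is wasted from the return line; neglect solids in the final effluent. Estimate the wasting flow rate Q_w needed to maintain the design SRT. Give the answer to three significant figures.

Q_w ≈ 12.1 m³/d

Q_w = (V·X)/(θ_c X_r) = 1670 × 1510 / (20.6 × 10100) = 12.12 m³/d.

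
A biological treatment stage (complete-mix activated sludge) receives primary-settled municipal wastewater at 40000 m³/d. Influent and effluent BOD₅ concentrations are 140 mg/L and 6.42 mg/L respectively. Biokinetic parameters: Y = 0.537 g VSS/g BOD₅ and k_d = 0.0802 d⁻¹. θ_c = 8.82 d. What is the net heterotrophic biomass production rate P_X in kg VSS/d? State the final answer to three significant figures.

P_X ≈ 1680 kg VSS/d

Correct the yield for decay: Y_obs = Y/(1 + k_d θ_c) = 0.537 / (1 + 0.0802 × 8.82) = 0.537 / 1.707 = 0.3145.
Q·(S₀ − S) = 40000 × (140 − 6.42) × 10⁻³ = 5343 kg/d removed.
So the net sludge growth is P_X = 0.3145 × 5343 = 1681 kg VSS/d.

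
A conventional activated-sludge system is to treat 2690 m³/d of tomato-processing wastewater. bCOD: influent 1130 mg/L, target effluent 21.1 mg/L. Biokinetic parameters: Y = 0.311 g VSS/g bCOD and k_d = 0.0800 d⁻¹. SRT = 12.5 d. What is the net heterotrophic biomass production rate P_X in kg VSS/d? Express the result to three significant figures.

The observed yield is Y_obs = Y/(1 + k_d·θ_c) = 0.311 / (1 + 0.0800 × 12.5) = 0.311 / 2.000 = 0.1555 g VSS per g bCOD removed.
Substrate removed = Q·(S₀ − S) = 2690 m³/d × (1130 − 21.1) g/m³ = 2.98×10^6 g/d = 2983 kg/d.
Net biomass production P_X = Y_obs × Q·(S₀ − S) = 0.1555 × 2983 = 463.8 kg VSS/d.

P_X ≈ 464 kg VSS/d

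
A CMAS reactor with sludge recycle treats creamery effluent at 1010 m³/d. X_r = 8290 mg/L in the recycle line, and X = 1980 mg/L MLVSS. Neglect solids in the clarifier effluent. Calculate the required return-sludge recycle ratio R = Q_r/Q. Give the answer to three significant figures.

Mass balance around the secondary clarifier (neglecting effluent solids): R = X / (X_r − X) = 1980 / (8290 − 1980) = 0.3138.

R ≈ 0.314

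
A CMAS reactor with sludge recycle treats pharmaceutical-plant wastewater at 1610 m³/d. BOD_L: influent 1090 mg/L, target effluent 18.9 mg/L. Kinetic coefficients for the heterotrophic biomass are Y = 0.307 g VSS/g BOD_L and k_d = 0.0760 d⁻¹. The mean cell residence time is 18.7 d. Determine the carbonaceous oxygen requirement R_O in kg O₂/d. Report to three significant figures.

Y_obs = Y / (1 + k_d θ_c) = 0.307 / (1 + 0.0760 × 18.7) = 0.307 / 2.421 = 0.1268.
Substrate removed = Q·(S₀ − S) = 1610 m³/d × (1090 − 18.9) g/m³ = 1.72×10^6 g/d = 1724 kg/d.
P_X = Y_obs·Q·(S₀ − S) = 0.1268 × 1724 = 218.7 kg VSS/d.
R_O = Q·ΔS − 1.42 P_X = 1724 − 310.5 = 1414 kg O₂/d.

R_O ≈ 1410 kg O₂/d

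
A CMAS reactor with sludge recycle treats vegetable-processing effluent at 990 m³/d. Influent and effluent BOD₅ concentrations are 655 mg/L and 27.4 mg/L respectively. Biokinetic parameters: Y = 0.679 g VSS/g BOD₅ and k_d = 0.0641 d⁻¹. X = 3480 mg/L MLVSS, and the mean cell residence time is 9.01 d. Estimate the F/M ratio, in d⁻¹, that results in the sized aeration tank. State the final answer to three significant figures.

Rearranging the biomass balance for a CMAS with decay, V = Y·Q·ΔS·θ_c / [X·(1+k_d θ_c)] = 0.679 × 990 × (655 − 27.4) × 9.01 / [3480 × (1 + 0.0641 × 9.01)] = 3.8×10^6 / 5490 = 692.4 m³.
F/M = applied load / biomass = Q·S₀/(V·X) = 990 × 655 / (692.4 × 3480) = 0.2691 d⁻¹.

F/M ≈ 0.269 d⁻¹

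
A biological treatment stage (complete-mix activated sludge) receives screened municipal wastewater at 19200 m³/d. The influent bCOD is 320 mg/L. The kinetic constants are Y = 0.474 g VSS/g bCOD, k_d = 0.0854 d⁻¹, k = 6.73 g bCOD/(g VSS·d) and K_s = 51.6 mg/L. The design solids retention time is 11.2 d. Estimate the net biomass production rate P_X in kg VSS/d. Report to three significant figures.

P_X ≈ 1470 kg VSS/d

For a completely mixed reactor with recycle the Lawrence–McCarty relation gives S = K_s·(1 + k_d·θ_c) / [θ_c·(Y·k − k_d) − 1] = 51.6 × (1 + 0.0854 × 11.2) / [11.2 × (0.474 × 6.73 − 0.0854) − 1] = 101.0 / 33.77 = 2.989 mg/L.
Correct the yield for decay: Y_obs = Y/(1 + k_d θ_c) = 0.474 / (1 + 0.0854 × 11.2) = 0.474 / 1.956 = 0.2423.
Mass of bCOD removed per day: Q(S₀ − S) = 19200 × 317.0 g/m³ = 6087 kg/d.
So the net sludge growth is P_X = 0.2423 × 6087 = 1475 kg VSS/d.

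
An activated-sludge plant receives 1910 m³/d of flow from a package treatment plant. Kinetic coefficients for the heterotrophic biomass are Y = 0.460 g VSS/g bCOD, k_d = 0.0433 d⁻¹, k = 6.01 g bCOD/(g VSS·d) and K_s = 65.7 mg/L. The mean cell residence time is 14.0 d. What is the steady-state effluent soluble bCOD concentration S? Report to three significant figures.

Effluent substrate depends only on kinetics and SRT: S = K_s(1 + k_d θ_c) / [θ_c(Yk − k_d) − 1] = 65.7 × (1 + 0.0433 × 14.0) / [14.0 × (0.460 × 6.01 − 0.0433) − 1] = 105.5 / 37.10 = 2.845 mg/L.

S ≈ 2.84 mg/L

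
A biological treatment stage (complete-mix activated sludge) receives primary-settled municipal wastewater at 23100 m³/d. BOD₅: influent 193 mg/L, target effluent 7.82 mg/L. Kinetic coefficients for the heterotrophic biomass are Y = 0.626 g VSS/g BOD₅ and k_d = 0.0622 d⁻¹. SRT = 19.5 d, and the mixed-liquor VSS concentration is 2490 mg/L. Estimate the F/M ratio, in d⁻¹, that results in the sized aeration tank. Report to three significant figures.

F/M ≈ 0.189 d⁻¹

From the SRT design equation V = Y Q (S₀−S) θ_c / [X (1 + k_d θ_c)] = 0.626 × 23100 × (193 − 7.82) × 19.5 / [2490 × (1 + 0.0622 × 19.5)] = 5.22×10^7 / 5510 = 9477 m³.
F/M = Q·S₀ / (V·X) = 23100 × 193 / (9477 × 2490) = 0.1889 g BOD₅·(g VSS·d)⁻¹.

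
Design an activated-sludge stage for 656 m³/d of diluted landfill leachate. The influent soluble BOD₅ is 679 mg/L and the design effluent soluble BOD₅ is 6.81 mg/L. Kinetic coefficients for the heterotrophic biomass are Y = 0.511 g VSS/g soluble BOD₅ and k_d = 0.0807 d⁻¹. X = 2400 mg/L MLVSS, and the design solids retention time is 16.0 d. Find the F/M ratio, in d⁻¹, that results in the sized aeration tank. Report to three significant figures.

Rearranging the biomass balance for a CMAS with decay, V = Y·Q·ΔS·θ_c / [X·(1+k_d θ_c)] = 0.511 × 656 × (679 − 6.81) × 16.0 / [2400 × (1 + 0.0807 × 16.0)] = 3.61×10^6 / 5499 = 655.6 m³.
F/M = Q·S₀ / (V·X) = 656 × 679 / (655.6 × 2400) = 0.2831 g soluble BOD₅·(g VSS·d)⁻¹.

F/M ≈ 0.283 d⁻¹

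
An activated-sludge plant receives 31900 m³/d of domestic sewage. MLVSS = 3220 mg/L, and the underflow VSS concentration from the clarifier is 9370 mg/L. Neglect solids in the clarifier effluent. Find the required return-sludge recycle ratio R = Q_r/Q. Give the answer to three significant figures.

Solids balance on the clarifier gives (1+R)X = R·X_r, so R = X/(X_r − X) = 3220 / (9370 − 3220) = 0.5236.

R ≈ 0.524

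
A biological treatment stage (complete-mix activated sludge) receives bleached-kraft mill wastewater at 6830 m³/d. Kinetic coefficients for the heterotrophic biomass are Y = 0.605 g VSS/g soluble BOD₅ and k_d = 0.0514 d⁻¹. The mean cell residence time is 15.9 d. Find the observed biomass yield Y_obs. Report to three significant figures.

Y_obs = Y / (1 + k_d θ_c) = 0.605 / (1 + 0.0514 × 15.9) = 0.605 / 1.817 = 0.3329.

Y_obs ≈ 0.333 g VSS/g soluble BOD₅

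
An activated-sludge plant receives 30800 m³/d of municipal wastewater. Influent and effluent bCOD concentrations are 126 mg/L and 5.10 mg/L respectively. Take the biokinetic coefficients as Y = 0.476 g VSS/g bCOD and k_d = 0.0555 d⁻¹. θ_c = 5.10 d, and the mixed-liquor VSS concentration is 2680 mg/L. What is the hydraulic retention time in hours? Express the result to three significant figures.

τ ≈ 2.05 h

Steady-state biomass mass balance: V·X·(1 + k_d·θ_c) = Y·Q·(S₀ − S)·θ_c, so V = 0.476 × 30800 × (126 − 5.10) × 5.10 / [2680 × (1 + 0.0555 × 5.10)] = 9.04×10^6 / 3439 = 2629 m³.
HRT = V/Q = 2629 m³ / 30800 m³·d⁻¹ = 0.08535 d × 24 = 2.049 h.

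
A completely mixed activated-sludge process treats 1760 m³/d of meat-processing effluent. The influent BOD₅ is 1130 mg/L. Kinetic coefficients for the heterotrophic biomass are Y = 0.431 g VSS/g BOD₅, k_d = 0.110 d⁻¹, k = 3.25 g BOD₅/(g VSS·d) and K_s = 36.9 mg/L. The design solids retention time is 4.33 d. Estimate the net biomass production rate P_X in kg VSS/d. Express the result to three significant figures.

For a completely mixed reactor with recycle the Lawrence–McCarty relation gives S = K_s·(1 + k_d·θ_c) / [θ_c·(Y·k − k_d) − 1] = 36.9 × (1 + 0.110 × 4.33) / [4.33 × (0.431 × 3.25 − 0.110) − 1] = 54.48 / 4.589 = 11.87 mg/L.
Y_obs = Y / (1 + k_d θ_c) = 0.431 / (1 + 0.110 × 4.33) = 0.431 / 1.476 = 0.2919.
ΔS = 1130 − 11.9 = 1118 mg/L, so the substrate removal rate is 1760 × 1118/1000 = 1968 kg BOD₅/d.
Net biomass production P_X = Y_obs × Q·(S₀ − S) = 0.2919 × 1968 = 574.5 kg VSS/d.

P_X ≈ 575 kg VSS/d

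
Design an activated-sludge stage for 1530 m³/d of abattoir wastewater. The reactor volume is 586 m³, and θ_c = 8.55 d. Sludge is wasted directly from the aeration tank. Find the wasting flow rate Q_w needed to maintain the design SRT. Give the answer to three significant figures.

Q_w ≈ 68.5 m³/d

With mixed-liquor wasting, θ_c = V/Q_w, so Q_w = V/θ_c = 586.0/8.55 = 68.54 m³/d.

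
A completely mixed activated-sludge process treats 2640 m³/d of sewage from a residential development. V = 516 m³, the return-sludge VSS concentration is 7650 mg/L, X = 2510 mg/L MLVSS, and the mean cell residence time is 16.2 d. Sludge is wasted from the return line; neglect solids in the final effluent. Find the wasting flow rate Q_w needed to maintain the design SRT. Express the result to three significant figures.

θ_c = V·X/(Q_w·X_r) when wasting from the recycle, so Q_w = V·X/(θ_c·X_r) = 516.0 × 2510 / (16.2 × 7650) = 10.45 m³/d.

Q_w ≈ 10.5 m³/d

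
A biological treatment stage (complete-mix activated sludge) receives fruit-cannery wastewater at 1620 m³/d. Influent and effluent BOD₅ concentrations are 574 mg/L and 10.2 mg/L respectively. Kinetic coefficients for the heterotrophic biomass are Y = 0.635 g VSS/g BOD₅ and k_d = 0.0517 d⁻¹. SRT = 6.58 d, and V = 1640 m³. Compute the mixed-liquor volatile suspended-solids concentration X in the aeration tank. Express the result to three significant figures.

From V·X·(1 + k_d·θ_c) = Y·Q·(S₀ − S)·θ_c: X = 0.635 × 1620 × (574 − 10.2) × 6.58 / [1640 × (1 + 0.0517 × 6.58)] = 1736 mg/L.

X ≈ 1740 mg/L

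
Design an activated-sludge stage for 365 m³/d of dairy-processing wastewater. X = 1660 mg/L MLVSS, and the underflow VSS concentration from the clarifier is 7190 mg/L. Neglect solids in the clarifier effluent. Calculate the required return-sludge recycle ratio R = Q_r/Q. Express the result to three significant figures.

R ≈ 0.300

Mass balance around the secondary clarifier (neglecting effluent solids): R = X / (X_r − X) = 1660 / (7190 − 1660) = 0.3002.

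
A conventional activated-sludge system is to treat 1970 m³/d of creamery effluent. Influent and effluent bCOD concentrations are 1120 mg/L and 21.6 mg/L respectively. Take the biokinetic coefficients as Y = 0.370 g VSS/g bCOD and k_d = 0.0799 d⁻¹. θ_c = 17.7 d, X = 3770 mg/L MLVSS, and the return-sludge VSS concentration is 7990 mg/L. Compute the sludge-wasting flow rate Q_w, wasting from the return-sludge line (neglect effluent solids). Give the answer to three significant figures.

Q_w ≈ 41.5 m³/d

From the SRT design equation V = Y Q (S₀−S) θ_c / [X (1 + k_d θ_c)] = 0.370 × 1970 × (1120 − 21.6) × 17.7 / [3770 × (1 + 0.0799 × 17.7)] = 1.42×10^7 / 9102 = 1557 m³.
Wasting from the return line (neglecting effluent solids): Q_w = V·X / (θ_c·X_r) = 1557 × 3770 / (17.7 × 7990) = 41.51 m³/d.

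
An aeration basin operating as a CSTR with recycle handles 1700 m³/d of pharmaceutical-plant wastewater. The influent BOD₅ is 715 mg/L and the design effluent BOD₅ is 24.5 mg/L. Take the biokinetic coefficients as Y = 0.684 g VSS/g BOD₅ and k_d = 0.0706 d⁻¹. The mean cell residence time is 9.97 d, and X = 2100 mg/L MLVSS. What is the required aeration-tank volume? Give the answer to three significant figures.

V ≈ 2240 m³

Steady-state biomass mass balance: V·X·(1 + k_d·θ_c) = Y·Q·(S₀ − S)·θ_c, so V = 0.684 × 1700 × (715 − 24.5) × 9.97 / [2100 × (1 + 0.0706 × 9.97)] = 8.01×10^6 / 3578 = 2237 m³.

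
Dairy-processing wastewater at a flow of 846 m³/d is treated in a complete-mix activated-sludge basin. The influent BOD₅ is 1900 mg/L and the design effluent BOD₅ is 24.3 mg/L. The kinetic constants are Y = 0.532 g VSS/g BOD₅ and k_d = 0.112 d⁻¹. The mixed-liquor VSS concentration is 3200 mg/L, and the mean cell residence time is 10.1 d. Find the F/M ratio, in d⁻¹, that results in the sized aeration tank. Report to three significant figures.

Rearranging the biomass balance for a CMAS with decay, V = Y·Q·ΔS·θ_c / [X·(1+k_d θ_c)] = 0.532 × 846 × (1900 − 24.3) × 10.1 / [3200 × (1 + 0.112 × 10.1)] = 8.53×10^6 / 6820 = 1250 m³.
F/M = Q·S₀ / (V·X) = 846 × 1900 / (1250 × 3200) = 0.4018 g BOD₅·(g VSS·d)⁻¹.

F/M ≈ 0.402 d⁻¹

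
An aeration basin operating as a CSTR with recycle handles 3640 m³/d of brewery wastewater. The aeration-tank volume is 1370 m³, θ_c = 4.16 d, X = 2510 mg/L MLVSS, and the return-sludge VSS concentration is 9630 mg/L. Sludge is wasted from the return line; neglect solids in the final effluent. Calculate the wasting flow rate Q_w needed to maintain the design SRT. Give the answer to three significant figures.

θ_c = V·X/(Q_w·X_r) when wasting from the recycle, so Q_w = V·X/(θ_c·X_r) = 1370 × 2510 / (4.16 × 9630) = 85.84 m³/d.

Q_w ≈ 85.8 m³/d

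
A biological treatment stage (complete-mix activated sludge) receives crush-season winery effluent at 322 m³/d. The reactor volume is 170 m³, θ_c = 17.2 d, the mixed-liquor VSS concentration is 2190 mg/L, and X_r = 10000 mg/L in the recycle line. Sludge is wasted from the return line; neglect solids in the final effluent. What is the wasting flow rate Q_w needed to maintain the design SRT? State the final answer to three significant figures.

Q_w ≈ 2.16 m³/d

Q_w = (V·X)/(θ_c X_r) = 170.0 × 2190 / (17.2 × 10000) = 2.165 m³/d.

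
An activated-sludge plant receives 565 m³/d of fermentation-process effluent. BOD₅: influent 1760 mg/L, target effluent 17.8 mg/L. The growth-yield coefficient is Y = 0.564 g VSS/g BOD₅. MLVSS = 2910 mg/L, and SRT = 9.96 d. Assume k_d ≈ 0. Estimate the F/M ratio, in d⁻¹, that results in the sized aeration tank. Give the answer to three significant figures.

F/M ≈ 0.180 d⁻¹

V·X = Y·Q·ΔS·θ_c gives V = 0.564 × 565 × (1760 − 17.8) × 9.96 / 2910 = 1900 m³.
Food-to-microorganism ratio F/M = Q S₀ / (V X) = 565 × 1760 / (1900 × 2910) = 0.1798 d⁻¹.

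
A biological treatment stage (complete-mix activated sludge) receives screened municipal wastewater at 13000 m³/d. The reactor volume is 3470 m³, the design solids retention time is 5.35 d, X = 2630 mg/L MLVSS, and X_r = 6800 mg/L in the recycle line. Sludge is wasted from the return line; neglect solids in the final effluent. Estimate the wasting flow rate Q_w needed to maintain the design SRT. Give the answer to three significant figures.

Wasting from the return line (neglecting effluent solids): Q_w = V·X / (θ_c·X_r) = 3470 × 2630 / (5.35 × 6800) = 250.9 m³/d.

Q_w ≈ 251 m³/d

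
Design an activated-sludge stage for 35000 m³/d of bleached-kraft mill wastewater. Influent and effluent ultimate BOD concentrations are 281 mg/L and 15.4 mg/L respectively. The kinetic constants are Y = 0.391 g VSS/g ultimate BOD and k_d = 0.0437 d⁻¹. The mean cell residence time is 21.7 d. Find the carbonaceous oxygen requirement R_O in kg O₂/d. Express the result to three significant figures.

R_O ≈ 6650 kg O₂/d

Correct the yield for decay: Y_obs = Y/(1 + k_d θ_c) = 0.391 / (1 + 0.0437 × 21.7) = 0.391 / 1.948 = 0.2007.
Substrate removed = Q·(S₀ − S) = 35000 m³/d × (281 − 15.4) g/m³ = 9.3×10^6 g/d = 9296 kg/d.
P_X = Y_obs·Q·(S₀ − S) = 0.2007 × 9296 = 1866 kg VSS/d.
R_O = Q·(S₀ − S) − 1.42·P_X = 9296 − 1.42 × 1866 = 6647 kg O₂/d.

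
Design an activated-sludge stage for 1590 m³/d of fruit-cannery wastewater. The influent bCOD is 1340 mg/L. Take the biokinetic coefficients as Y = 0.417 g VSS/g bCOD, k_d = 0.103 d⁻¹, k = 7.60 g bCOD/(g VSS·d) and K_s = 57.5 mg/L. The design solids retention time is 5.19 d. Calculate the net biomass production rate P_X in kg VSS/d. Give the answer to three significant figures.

Effluent substrate depends only on kinetics and SRT: S = K_s(1 + k_d θ_c) / [θ_c(Yk − k_d) − 1] = 57.5 × (1 + 0.103 × 5.19) / [5.19 × (0.417 × 7.60 − 0.103) − 1] = 88.24 / 14.91 = 5.917 mg/L.
Observed yield with endogenous decay: Y_obs = Y / (1 + k_d·θ_c) = 0.417 / (1 + 0.103 × 5.19) = 0.417 / 1.535 = 0.2717 g VSS/g bCOD.
Substrate removed = Q·(S₀ − S) = 1590 m³/d × (1340 − 5.92) g/m³ = 2.12×10^6 g/d = 2121 kg/d.
So the net sludge growth is P_X = 0.2717 × 2121 = 576.4 kg VSS/d.

P_X ≈ 576 kg VSS/d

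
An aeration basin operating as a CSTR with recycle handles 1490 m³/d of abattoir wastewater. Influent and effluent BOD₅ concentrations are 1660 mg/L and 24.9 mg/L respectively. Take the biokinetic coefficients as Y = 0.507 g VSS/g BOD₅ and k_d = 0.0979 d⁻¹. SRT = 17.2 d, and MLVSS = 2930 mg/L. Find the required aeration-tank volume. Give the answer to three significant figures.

Rearranging the biomass balance for a CMAS with decay, V = Y·Q·ΔS·θ_c / [X·(1+k_d θ_c)] = 0.507 × 1490 × (1660 − 24.9) × 17.2 / [2930 × (1 + 0.0979 × 17.2)] = 2.12×10^7 / 7864 = 2702 m³.

V ≈ 2700 m³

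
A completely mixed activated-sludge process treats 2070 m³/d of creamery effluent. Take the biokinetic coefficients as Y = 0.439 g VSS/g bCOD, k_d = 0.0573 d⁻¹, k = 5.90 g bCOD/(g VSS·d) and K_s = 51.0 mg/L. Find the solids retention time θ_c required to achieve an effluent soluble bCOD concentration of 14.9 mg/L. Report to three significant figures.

θ_c ≈ 1.89 d

Specific growth rate at S = 14.9 mg/L: μ = YkS/(K_s+S) = 0.439·5.90·14.9/(51.0+14.9) = 0.5856 d⁻¹.
Then 1/θ_c = μ − k_d = 0.5856 − 0.0573 = 0.5283 d⁻¹, giving θ_c = 1.893 d.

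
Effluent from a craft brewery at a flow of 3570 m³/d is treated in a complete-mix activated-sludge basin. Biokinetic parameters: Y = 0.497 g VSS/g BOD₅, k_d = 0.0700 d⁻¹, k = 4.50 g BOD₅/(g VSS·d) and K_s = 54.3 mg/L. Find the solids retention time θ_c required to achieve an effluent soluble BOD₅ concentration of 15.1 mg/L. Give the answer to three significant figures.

θ_c ≈ 2.40 d

From 1/θ_c = Y·k·S/(K_s + S) − k_d: Y·k·S/(K_s+S) = 0.497 × 4.50 × 15.1 / (54.3 + 15.1) = 0.4866 d⁻¹.
1/θ_c = 0.4866 − 0.0700 = 0.4166 d⁻¹, so θ_c = 2.400 d.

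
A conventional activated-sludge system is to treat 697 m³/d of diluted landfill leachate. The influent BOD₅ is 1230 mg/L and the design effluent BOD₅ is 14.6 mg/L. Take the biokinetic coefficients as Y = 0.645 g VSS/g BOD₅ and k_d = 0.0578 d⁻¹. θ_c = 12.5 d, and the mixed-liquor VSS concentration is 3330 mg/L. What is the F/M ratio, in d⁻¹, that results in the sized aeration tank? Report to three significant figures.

F/M ≈ 0.216 d⁻¹

Steady-state biomass mass balance: V·X·(1 + k_d·θ_c) = Y·Q·(S₀ − S)·θ_c, so V = 0.645 × 697 × (1230 − 14.6) × 12.5 / [3330 × (1 + 0.0578 × 12.5)] = 6.83×10^6 / 5736 = 1191 m³.
F/M = applied load / biomass = Q·S₀/(V·X) = 697 × 1230 / (1191 × 3330) = 0.2162 d⁻¹.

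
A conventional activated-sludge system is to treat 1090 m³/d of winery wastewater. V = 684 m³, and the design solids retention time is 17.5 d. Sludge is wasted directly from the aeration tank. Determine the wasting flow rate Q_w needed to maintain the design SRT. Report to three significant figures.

Wasting from the aeration tank: Q_w = V / θ_c = 684.0 / 17.5 = 39.09 m³/d.

Q_w ≈ 39.1 m³/d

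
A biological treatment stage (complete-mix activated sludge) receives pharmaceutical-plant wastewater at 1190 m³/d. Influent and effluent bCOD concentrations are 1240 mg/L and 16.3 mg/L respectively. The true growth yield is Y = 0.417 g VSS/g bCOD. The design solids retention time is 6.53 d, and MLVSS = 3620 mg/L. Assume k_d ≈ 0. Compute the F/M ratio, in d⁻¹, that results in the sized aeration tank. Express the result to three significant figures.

V·X = Y·Q·ΔS·θ_c gives V = 0.417 × 1190 × (1240 − 16.3) × 6.53 / 3620 = 1095 m³.
Food-to-microorganism ratio F/M = Q S₀ / (V X) = 1190 × 1240 / (1095 × 3620) = 0.3721 d⁻¹.

F/M ≈ 0.372 d⁻¹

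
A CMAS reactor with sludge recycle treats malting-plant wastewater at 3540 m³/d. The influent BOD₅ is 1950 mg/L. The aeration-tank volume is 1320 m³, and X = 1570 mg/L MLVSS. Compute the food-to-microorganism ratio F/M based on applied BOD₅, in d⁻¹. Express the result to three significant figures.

F/M ≈ 3.33 d⁻¹

F/M = applied load / biomass = Q·S₀/(V·X) = 3540 × 1950 / (1320 × 1570) = 3.331 d⁻¹.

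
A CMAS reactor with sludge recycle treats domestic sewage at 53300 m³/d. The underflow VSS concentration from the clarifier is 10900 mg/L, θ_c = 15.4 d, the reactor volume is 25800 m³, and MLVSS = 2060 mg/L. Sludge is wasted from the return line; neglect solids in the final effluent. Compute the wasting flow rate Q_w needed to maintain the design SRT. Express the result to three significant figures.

Wasting from the return line (neglecting effluent solids): Q_w = V·X / (θ_c·X_r) = 25800 × 2060 / (15.4 × 10900) = 316.6 m³/d.

Q_w ≈ 317 m³/d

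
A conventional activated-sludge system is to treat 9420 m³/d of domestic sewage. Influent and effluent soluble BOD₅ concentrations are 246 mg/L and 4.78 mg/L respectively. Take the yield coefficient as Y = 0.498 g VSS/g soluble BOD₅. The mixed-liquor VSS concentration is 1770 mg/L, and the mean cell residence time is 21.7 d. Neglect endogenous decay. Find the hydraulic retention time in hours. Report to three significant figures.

τ ≈ 35.3 h

With k_d = 0 the design equation reduces to V = Y Q (S₀−S) θ_c / X = 0.498 × 9420 × (246 − 4.78) × 21.7 / 1770 = 13873 m³.
τ = V/Q = 13873/9420 = 1.473 d, or 35.35 h.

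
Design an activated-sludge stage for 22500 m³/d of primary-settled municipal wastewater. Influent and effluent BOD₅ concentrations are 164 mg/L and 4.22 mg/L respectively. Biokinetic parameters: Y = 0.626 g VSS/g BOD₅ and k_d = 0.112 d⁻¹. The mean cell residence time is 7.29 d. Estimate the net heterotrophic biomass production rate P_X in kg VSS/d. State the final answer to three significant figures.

Correct the yield for decay: Y_obs = Y/(1 + k_d θ_c) = 0.626 / (1 + 0.112 × 7.29) = 0.626 / 1.816 = 0.3446.
Q·(S₀ − S) = 22500 × (164 − 4.22) × 10⁻³ = 3595 kg/d removed.
Net biomass production P_X = Y_obs × Q·(S₀ − S) = 0.3446 × 3595 = 1239 kg VSS/d.

P_X ≈ 1240 kg VSS/d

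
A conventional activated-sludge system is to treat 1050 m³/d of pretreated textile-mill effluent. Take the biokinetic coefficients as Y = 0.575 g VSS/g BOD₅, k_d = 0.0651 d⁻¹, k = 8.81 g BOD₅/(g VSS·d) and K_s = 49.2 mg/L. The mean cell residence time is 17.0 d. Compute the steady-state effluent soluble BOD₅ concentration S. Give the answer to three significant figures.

Effluent substrate depends only on kinetics and SRT: S = K_s(1 + k_d θ_c) / [θ_c(Yk − k_d) − 1] = 49.2 × (1 + 0.0651 × 17.0) / [17.0 × (0.575 × 8.81 − 0.0651) − 1] = 103.6 / 84.01 = 1.234 mg/L.

S ≈ 1.23 mg/L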